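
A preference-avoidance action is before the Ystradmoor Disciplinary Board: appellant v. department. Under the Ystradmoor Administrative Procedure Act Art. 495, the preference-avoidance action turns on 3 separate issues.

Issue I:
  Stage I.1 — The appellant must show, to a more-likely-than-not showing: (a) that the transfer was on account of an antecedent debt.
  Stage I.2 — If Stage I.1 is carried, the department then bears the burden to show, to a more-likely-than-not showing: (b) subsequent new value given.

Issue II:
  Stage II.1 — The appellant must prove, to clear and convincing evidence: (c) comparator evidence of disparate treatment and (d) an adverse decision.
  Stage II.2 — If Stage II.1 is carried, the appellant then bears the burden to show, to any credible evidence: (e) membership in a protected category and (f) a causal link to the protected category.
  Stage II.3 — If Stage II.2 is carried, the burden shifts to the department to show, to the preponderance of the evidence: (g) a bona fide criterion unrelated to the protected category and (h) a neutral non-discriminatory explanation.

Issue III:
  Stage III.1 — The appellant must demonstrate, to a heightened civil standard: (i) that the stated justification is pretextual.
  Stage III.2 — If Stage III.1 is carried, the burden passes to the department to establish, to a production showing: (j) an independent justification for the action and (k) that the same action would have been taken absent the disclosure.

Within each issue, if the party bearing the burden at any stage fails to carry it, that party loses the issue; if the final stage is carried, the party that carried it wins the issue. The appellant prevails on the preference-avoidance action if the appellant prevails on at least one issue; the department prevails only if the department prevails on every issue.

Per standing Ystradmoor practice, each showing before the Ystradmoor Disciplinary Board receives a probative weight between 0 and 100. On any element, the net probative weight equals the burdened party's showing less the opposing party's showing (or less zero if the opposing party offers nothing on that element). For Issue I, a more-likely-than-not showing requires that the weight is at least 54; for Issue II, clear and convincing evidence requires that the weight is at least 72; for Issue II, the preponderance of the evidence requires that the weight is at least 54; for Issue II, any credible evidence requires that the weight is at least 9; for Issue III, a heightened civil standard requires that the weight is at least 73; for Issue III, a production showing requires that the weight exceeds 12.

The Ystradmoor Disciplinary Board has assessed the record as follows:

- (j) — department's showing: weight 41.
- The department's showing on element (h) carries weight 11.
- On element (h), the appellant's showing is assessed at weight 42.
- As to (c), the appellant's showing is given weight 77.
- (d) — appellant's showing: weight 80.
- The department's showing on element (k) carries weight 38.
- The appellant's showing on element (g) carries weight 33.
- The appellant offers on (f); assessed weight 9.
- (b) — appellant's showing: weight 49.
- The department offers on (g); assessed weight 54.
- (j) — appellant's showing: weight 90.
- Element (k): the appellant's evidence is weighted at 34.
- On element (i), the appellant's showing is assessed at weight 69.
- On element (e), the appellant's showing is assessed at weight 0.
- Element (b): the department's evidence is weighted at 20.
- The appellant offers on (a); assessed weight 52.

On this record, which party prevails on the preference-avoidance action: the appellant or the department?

— Issue I —
Stage I.1 (appellant, a more-likely-than-not showing, weight is at least 54): (a) 52 < 54 — fails.
  Stage I.1 not carried; the appellant fails its burden.
The department prevails on this issue.
— Issue II —
Stage II.1 (appellant, clear and convincing evidence, weight is at least 72): (c) 77 ≥ 72 — meets; (d) 80 ≥ 72 — meets.
  Stage II.1 is satisfied; the appellant continues to bear the burden.
Stage II.2 (appellant, any credible evidence, weight is at least 9): (e) 0 < 9 — fails; (f) 9 ≥ 9 — meets.
  The appellant does not carry Stage II.2.
The analysis ends at Stage II.2; the department prevails on this issue.
— Issue III —
At Stage III.1 the appellant must meet a heightened civil standard (weight is at least 73): on (i) the weight is 69, which does not reach 73, so (i) does not meet the standard.
  Stage III.1 not carried; the appellant fails its burden.
So the department prevails on this issue.
Per-issue: Issue I → department; Issue II → department; Issue III → department. The appellant must prevail on at least one issue; overall, the department prevails.

department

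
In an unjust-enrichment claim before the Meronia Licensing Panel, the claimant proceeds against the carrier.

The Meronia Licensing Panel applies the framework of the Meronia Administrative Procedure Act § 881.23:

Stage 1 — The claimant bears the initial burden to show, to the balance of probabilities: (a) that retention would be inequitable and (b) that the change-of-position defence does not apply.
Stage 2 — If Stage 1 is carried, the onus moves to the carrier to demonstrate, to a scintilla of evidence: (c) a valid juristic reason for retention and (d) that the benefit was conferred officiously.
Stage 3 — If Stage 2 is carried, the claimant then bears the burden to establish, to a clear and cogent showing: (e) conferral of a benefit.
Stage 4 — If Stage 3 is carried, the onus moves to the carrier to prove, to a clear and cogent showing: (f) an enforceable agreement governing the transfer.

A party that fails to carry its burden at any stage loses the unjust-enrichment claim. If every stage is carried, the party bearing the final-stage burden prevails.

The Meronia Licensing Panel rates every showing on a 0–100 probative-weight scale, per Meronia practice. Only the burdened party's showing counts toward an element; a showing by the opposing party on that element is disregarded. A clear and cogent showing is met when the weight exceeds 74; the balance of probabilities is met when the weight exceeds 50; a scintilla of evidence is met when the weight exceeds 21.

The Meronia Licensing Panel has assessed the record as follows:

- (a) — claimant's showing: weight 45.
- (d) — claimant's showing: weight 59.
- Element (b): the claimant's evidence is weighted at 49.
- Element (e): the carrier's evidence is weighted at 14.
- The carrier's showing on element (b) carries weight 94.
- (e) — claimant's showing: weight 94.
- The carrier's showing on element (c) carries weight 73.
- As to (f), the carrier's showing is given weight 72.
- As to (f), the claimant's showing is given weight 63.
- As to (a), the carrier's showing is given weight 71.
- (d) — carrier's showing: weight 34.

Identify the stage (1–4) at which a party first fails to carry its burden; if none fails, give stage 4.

Stage 1 — burden on claimant; standard: the balance of probabilities (weight exceeds 50).
    (a): 45 (carrier's 71 disregarded) ≤ 50 [not met]
    (b): 49 (carrier's 94 disregarded) ≤ 50 [not met]
  Stage 1 not carried; the claimant fails its burden.
The carrier prevails.

stage 1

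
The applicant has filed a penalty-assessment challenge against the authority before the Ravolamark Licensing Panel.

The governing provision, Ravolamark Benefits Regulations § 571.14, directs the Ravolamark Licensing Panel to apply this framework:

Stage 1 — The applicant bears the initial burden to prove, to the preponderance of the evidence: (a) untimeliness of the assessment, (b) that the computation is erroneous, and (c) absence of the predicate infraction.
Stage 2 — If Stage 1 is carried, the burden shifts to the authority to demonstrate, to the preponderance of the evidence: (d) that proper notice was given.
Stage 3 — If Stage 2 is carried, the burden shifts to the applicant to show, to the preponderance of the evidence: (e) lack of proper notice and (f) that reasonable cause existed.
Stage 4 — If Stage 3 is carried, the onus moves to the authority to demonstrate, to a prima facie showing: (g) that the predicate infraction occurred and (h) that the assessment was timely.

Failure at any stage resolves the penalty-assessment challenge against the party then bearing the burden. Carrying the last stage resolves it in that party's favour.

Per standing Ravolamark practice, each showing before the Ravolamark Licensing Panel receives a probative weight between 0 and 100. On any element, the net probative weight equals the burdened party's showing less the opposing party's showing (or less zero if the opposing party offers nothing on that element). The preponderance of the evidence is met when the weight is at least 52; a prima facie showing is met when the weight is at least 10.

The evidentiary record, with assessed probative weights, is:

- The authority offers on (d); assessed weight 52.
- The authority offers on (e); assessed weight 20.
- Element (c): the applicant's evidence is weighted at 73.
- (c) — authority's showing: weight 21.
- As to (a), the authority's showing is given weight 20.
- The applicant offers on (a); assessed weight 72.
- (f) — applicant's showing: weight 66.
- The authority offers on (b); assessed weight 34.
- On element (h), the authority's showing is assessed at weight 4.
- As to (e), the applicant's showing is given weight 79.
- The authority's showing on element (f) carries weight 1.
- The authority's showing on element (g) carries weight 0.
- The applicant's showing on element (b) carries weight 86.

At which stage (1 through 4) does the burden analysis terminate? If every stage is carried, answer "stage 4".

stage 4

Stage 1 (applicant, the preponderance of the evidence, weight is at least 52): (a) net 72−20=52 ≥ 52 — meets; (b) net 86−34=52 ≥ 52 — meets; (c) net 73−21=52 ≥ 52 — meets.
  Stage 1 carried; the burden shifts to the authority.
Stage 2 (authority, the preponderance of the evidence, weight is at least 52): (d) 52 ≥ 52 — meets.
  The authority carries Stage 2; the applicant now bears the burden.
Stage 3 (applicant, the preponderance of the evidence, weight is at least 52): (e) net 79−20=59 ≥ 52 — meets; (f) net 66−1=65 ≥ 52 — meets.
  Stage 3 carried; the burden shifts to the authority.
Stage 4 (authority, a prima facie showing, weight is at least 10): (g) 0 < 10 — fails; (h) 4 < 10 — fails.
  Not every element is met, so the authority fails to carry Stage 4.
The applicant prevails.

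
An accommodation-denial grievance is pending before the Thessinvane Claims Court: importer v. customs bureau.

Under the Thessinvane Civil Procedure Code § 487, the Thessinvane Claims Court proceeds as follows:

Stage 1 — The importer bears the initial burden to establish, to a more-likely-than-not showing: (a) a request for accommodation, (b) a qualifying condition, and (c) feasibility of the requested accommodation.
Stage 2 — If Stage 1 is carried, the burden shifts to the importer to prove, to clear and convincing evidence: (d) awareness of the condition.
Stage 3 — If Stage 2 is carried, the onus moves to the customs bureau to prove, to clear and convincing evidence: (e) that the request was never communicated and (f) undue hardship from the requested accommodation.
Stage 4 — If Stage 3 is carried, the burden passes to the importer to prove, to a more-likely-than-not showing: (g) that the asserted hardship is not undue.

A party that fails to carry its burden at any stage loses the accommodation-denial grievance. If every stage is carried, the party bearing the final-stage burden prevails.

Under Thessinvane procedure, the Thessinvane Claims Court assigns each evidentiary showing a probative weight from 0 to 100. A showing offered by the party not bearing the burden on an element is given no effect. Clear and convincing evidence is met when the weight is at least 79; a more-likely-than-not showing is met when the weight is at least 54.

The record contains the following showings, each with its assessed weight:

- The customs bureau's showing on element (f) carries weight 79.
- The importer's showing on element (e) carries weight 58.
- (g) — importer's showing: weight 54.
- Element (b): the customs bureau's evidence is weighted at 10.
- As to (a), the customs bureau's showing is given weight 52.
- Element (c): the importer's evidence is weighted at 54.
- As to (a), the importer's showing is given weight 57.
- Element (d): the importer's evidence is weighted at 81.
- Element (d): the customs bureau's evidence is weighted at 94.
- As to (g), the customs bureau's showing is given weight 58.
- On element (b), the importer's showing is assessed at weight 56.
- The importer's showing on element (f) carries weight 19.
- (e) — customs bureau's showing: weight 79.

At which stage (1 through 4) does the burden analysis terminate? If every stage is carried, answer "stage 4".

Stage 1 — burden on importer; standard: a more-likely-than-not showing (weight is at least 54).
    (a): 57 (customs bureau's 52 disregarded) ≥ 54 [met]
    (b): 56 (customs bureau's 10 disregarded) ≥ 54 [met]
    (c): 54 ≥ 54 [met]
  Stage 1 carried; the burden remains with the importer.
Stage 2 — burden on importer; standard: clear and convincing evidence (weight is at least 79).
    (d): 81 (customs bureau's 94 disregarded) ≥ 79 [met]
  The importer carries Stage 2; the customs bureau now bears the burden.
Stage 3 — burden on customs bureau; standard: clear and convincing evidence (weight is at least 79).
    (e): 79 (importer's 58 disregarded) ≥ 79 [met]
    (f): 79 (importer's 19 disregarded) ≥ 79 [met]
  Stage 3 carried; the burden shifts to the importer.
Stage 4 — burden on importer; standard: a more-likely-than-not showing (weight is at least 54).
    (g): 54 (customs bureau's 58 disregarded) ≥ 54 [met]
  Stage 4 carried; the final stage is satisfied.
All stages carried — the importer prevails.

stage 4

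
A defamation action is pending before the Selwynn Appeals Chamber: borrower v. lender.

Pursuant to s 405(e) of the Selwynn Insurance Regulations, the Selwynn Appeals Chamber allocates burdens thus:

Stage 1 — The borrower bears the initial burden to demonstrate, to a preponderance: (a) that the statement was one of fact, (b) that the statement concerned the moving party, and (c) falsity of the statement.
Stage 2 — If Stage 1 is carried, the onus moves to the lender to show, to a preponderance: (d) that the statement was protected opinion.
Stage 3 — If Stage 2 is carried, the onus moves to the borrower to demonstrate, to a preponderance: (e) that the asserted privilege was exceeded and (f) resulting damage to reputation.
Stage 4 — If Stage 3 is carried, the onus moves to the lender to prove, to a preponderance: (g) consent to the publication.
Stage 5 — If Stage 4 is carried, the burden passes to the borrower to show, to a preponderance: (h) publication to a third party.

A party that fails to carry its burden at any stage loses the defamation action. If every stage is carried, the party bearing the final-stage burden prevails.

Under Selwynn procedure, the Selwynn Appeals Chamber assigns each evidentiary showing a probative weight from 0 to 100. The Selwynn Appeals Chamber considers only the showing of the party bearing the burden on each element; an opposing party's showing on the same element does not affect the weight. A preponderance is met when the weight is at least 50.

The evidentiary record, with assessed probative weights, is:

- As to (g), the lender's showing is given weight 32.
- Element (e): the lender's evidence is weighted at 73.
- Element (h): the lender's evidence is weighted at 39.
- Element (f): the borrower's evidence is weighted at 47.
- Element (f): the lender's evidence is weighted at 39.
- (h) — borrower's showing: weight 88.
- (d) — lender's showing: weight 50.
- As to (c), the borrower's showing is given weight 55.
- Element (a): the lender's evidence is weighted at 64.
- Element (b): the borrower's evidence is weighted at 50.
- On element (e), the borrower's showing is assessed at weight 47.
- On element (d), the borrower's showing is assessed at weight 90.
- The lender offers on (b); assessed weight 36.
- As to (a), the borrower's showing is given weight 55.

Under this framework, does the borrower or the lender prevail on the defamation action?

lender

At Stage 1 the borrower must meet a preponderance (weight is at least 50): on (a) the weight is 55 (the lender's 64 is given no effect), which does reach 50, so (a) meets the standard; on (b) the weight is 50 (the lender's 36 is given no effect), which does reach 50, so (b) meets the standard; on (c) the weight is 55, which does reach 50, so (c) meets the standard.
  Stage 1 is satisfied; the onus moves to the lender.
At Stage 2 the lender must meet a preponderance (weight is at least 50): on (d) the weight is 50 (the borrower's 90 is given no effect), which does reach 50, so (d) meets the standard.
  The lender carries Stage 2; the borrower now bears the burden.
At Stage 3 the borrower must meet a preponderance (weight is at least 50): on (e) the weight is 47 (the lender's 73 is given no effect), which does not reach 50, so (e) does not meet the standard; on (f) the weight is 47 (the lender's 39 is given no effect), < 50, so (f) does not meet the standard.
  The borrower does not carry Stage 3.
The analysis ends at Stage 3; the lender prevails.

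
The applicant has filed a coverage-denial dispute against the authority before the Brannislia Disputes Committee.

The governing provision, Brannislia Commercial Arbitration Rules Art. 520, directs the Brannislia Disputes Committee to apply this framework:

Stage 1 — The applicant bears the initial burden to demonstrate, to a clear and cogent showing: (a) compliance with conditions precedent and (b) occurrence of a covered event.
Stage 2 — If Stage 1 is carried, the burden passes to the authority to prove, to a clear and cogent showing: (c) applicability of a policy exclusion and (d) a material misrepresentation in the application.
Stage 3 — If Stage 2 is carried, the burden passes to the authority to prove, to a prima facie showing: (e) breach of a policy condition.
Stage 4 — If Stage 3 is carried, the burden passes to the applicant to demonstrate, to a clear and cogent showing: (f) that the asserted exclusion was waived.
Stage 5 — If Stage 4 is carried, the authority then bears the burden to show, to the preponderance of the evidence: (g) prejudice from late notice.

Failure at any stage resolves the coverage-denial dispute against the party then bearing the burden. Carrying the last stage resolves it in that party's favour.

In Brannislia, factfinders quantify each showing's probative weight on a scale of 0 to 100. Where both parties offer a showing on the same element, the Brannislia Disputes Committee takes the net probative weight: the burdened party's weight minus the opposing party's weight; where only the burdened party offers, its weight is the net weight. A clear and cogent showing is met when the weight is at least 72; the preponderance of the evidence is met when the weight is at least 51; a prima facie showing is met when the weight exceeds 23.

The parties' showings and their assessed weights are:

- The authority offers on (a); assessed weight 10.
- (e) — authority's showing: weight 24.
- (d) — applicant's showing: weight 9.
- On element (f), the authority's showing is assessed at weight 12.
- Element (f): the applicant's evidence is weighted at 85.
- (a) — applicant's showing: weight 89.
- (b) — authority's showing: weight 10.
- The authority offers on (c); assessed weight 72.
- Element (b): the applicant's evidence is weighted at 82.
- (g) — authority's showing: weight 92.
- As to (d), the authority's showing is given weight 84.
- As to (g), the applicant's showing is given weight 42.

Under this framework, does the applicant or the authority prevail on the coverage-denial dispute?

applicant

At Stage 1 the applicant must meet a clear and cogent showing (weight is at least 72): on (a) the weight is 89 less the opposing 10 gives net 79, ≥ 72, so (a) meets the standard; on (b) the weight is 82 less the opposing 10 gives net 72, ≥ 72, so (b) meets the standard.
  All elements met. The burden passes to the authority.
At Stage 2 the authority must meet a clear and cogent showing (weight is at least 72): on (c) the weight is 72, which does reach 72, so (c) meets the standard; on (d) the weight is 84 less the opposing 9 gives net 75, ≥ 72, so (d) meets the standard.
  Stage 2 is satisfied; the authority continues to bear the burden.
At Stage 3 the authority must meet a prima facie showing (weight exceeds 23): on (e) the weight is 24, which does exceed 23, so (e) meets the standard.
  The authority carries Stage 3; the applicant now bears the burden.
At Stage 4 the applicant must meet a clear and cogent showing (weight is at least 72): on (f) the weight is 85 less the opposing 12 gives net 73, ≥ 72, so (f) meets the standard.
  Stage 4 carried; the burden shifts to the authority.
At Stage 5 the authority must meet the preponderance of the evidence (weight is at least 51): on (g) the weight is 92 less the opposing 42 gives net 50, < 51, so (g) does not meet the standard.
  The authority does not carry Stage 5.
The applicant prevails.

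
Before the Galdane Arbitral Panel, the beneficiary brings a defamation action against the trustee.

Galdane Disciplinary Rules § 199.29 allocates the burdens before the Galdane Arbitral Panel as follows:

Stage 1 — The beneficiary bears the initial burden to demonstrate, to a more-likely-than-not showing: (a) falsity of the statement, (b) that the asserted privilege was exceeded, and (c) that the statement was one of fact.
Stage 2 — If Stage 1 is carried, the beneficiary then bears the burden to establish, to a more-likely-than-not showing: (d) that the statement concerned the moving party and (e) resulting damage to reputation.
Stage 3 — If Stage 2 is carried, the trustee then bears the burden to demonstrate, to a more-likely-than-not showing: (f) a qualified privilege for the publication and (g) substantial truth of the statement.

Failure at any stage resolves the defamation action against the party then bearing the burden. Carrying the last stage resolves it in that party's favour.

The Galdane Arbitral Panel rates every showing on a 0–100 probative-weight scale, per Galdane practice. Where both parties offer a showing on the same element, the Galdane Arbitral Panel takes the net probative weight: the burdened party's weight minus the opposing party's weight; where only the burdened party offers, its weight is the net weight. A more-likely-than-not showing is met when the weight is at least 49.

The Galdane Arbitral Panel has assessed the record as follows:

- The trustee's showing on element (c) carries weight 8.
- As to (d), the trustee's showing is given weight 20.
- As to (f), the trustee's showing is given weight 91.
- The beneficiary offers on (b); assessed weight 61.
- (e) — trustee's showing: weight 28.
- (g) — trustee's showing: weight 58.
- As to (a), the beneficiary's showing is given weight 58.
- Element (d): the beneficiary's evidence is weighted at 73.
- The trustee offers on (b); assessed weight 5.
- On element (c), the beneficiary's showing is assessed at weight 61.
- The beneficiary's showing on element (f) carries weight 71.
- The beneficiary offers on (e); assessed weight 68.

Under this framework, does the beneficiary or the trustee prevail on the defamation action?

trustee

Stage 1 — burden on beneficiary; standard: a more-likely-than-not showing (weight is at least 49).
    (a): 58 ≥ 49 [met]
    (b): 61 − 5 = 56 ≥ 49 [met]
    (c): 61 − 8 = 53 ≥ 49 [met]
  Stage 1 is satisfied; the beneficiary continues to bear the burden.
Stage 2 — burden on beneficiary; standard: a more-likely-than-not showing (weight is at least 49).
    (d): 73 − 20 = 53 ≥ 49 [met]
    (e): 68 − 28 = 40 < 49 [not met]
  Stage 2 not carried; the beneficiary fails its burden.
The trustee prevails.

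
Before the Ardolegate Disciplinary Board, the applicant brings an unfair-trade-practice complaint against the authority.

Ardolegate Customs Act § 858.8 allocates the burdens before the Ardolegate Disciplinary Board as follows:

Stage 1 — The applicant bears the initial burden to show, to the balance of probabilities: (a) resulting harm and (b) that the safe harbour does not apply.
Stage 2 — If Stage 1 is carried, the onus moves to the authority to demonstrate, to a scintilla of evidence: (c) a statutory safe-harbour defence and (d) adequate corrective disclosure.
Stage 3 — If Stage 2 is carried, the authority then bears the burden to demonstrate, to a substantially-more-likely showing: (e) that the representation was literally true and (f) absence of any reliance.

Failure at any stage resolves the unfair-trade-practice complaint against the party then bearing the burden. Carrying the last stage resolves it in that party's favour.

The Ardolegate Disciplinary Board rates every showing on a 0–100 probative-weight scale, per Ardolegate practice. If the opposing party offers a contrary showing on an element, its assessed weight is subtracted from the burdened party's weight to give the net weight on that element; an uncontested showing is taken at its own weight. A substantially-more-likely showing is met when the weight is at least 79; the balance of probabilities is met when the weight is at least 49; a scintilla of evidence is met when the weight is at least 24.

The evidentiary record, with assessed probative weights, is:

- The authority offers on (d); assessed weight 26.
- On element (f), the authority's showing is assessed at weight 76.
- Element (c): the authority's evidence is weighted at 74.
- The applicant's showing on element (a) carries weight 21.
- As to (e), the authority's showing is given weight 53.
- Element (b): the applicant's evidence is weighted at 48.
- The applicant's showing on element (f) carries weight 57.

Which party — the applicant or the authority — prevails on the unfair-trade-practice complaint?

authority

Stage 1 — burden on applicant; standard: the balance of probabilities (weight is at least 49).
    (a): 21 < 49 [not met]
    (b): 48 < 49 [not met]
  The applicant does not carry Stage 1.
The authority prevails.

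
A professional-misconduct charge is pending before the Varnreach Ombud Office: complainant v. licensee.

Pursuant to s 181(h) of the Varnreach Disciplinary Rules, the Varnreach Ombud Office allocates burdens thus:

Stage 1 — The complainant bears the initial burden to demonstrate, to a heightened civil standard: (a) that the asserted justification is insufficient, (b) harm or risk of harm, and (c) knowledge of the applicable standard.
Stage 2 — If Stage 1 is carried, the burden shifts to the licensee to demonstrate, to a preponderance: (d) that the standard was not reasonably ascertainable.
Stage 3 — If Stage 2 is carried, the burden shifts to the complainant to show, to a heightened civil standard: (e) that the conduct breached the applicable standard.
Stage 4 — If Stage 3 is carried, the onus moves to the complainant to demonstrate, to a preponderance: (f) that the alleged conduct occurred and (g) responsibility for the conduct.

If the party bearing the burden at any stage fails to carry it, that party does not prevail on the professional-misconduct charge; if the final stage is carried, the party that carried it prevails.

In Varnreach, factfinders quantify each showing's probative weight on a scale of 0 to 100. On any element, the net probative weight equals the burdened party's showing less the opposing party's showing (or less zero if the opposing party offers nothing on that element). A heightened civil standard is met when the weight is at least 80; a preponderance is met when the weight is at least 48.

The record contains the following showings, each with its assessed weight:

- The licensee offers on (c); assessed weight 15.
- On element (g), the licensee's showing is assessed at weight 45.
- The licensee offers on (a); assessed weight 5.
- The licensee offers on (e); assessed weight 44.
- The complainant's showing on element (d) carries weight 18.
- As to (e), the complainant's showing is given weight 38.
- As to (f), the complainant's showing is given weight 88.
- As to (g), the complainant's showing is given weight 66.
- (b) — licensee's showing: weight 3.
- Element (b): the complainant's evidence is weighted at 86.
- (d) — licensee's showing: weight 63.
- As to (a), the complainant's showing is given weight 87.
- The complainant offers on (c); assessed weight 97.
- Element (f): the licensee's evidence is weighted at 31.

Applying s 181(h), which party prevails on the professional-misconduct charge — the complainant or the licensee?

complainant

At Stage 1 the complainant must meet a heightened civil standard (weight is at least 80): on (a) the weight is 87 less the opposing 5 gives net 82, which does reach 80, so (a) meets the standard; on (b) the weight is 86 less the opposing 3 gives net 83, which does reach 80, so (b) meets the standard; on (c) the weight is 97 less the opposing 15 gives net 82, which does reach 80, so (c) meets the standard.
  Stage 1 carried; the burden shifts to the licensee.
At Stage 2 the licensee must meet a preponderance (weight is at least 48): on (d) the weight is 63 less the opposing 18 gives net 45, < 48, so (d) does not meet the standard.
  Not every element is met, so the licensee fails to carry Stage 2.
The analysis ends at Stage 2; the complainant prevails.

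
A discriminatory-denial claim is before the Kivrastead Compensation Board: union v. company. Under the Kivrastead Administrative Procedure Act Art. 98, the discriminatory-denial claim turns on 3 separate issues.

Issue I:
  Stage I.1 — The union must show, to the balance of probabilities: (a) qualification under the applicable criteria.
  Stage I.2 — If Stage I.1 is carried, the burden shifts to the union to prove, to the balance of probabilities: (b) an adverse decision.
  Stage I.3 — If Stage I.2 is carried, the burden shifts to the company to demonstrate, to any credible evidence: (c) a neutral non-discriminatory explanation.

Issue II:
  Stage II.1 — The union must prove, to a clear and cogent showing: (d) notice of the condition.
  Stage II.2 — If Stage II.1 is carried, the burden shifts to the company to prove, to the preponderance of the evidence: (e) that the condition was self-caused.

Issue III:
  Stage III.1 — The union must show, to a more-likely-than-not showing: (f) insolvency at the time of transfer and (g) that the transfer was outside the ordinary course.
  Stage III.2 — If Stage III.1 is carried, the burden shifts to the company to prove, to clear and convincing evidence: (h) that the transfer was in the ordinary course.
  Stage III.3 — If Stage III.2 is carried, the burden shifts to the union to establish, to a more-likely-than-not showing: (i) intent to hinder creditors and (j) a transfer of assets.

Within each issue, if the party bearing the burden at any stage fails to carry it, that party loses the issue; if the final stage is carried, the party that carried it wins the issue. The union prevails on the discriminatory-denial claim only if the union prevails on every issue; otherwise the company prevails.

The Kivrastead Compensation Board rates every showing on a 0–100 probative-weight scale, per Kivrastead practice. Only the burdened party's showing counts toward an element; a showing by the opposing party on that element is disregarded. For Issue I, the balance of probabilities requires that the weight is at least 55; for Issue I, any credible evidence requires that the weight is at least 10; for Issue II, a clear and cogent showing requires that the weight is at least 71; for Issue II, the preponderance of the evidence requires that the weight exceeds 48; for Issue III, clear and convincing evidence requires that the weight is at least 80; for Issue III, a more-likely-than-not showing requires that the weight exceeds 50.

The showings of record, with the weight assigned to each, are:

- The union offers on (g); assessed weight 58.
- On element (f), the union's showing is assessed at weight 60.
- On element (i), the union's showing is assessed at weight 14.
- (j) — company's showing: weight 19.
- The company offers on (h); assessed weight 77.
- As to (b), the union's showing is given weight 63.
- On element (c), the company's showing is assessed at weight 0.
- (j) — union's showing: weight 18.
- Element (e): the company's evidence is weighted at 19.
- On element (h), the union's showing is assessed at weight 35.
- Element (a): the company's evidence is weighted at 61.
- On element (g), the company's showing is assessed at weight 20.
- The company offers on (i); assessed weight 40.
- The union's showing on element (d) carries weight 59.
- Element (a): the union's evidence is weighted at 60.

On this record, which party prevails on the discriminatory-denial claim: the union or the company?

— Issue I —
Stage I.1 — burden on union; standard: the balance of probabilities (weight is at least 55).
    (a): 60 (company's 61 disregarded) ≥ 55 [met]
  Stage I.1 is satisfied; the union continues to bear the burden.
Stage I.2 — burden on union; standard: the balance of probabilities (weight is at least 55).
    (b): 63 ≥ 55 [met]
  Stage I.2 carried; the burden shifts to the company.
Stage I.3 — burden on company; standard: any credible evidence (weight is at least 10).
    (c): 0 < 10 [not met]
  Stage I.3 not carried; the company fails its burden.
The analysis ends at Stage I.3; the union prevails on this issue.
— Issue II —
Stage II.1 (union, a clear and cogent showing, weight is at least 71): (d) 59 < 71 — fails.
  The union does not carry Stage II.1.
The company prevails on this issue.
— Issue III —
At Stage III.1 the union must meet a more-likely-than-not showing (weight exceeds 50): on (f) the weight is 60, which does exceed 50, so (f) meets the standard; on (g) the weight is 58 (the company's 20 is given no effect), which does exceed 50, so (g) meets the standard.
  Stage III.1 is satisfied; the onus moves to the company.
At Stage III.2 the company must meet clear and convincing evidence (weight is at least 80): on (h) the weight is 77 (the union's 35 is given no effect), < 80, so (h) does not meet the standard.
  Stage III.2 not carried; the company fails its burden.
The union prevails on this issue.
Per-issue: Issue I → union; Issue II → company; Issue III → union. The union must prevail on every issue; overall, the company prevails.

company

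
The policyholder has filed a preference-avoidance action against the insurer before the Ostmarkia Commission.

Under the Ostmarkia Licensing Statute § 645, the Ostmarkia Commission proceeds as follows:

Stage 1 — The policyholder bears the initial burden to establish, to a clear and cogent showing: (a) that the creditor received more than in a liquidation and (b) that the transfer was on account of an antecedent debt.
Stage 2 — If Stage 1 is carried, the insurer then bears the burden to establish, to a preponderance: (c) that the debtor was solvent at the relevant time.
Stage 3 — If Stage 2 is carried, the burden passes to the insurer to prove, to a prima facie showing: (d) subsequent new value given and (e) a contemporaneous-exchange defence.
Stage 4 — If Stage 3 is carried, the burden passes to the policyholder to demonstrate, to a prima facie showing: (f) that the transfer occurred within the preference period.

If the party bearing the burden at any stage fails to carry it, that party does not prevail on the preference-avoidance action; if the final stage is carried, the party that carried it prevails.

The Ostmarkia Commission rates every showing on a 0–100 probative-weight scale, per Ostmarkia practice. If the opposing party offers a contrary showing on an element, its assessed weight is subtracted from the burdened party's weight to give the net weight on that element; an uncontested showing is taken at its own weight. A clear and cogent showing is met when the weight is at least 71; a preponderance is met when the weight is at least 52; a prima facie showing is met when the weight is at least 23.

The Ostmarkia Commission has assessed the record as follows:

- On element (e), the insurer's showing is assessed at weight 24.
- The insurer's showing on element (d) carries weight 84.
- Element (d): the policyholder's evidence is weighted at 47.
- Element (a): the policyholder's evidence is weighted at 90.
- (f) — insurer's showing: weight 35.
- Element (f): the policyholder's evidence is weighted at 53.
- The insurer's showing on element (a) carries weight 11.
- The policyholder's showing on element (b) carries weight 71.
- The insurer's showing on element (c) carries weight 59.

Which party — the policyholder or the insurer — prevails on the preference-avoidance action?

insurer

Stage 1 — burden on policyholder; standard: a clear and cogent showing (weight is at least 71).
    (a): 90 − 11 = 79 ≥ 71 [met]
    (b): 71 ≥ 71 [met]
  Stage 1 carried; the burden shifts to the insurer.
Stage 2 — burden on insurer; standard: a preponderance (weight is at least 52).
    (c): 59 ≥ 52 [met]
  Stage 2 carried; the burden remains with the insurer.
Stage 3 — burden on insurer; standard: a prima facie showing (weight is at least 23).
    (d): 84 − 47 = 37 ≥ 23 [met]
    (e): 24 ≥ 23 [met]
  Stage 3 carried; the burden shifts to the policyholder.
Stage 4 — burden on policyholder; standard: a prima facie showing (weight is at least 23).
    (f): 53 − 35 = 18 < 23 [not met]
  Stage 4 not carried; the policyholder fails its burden.
The insurer prevails.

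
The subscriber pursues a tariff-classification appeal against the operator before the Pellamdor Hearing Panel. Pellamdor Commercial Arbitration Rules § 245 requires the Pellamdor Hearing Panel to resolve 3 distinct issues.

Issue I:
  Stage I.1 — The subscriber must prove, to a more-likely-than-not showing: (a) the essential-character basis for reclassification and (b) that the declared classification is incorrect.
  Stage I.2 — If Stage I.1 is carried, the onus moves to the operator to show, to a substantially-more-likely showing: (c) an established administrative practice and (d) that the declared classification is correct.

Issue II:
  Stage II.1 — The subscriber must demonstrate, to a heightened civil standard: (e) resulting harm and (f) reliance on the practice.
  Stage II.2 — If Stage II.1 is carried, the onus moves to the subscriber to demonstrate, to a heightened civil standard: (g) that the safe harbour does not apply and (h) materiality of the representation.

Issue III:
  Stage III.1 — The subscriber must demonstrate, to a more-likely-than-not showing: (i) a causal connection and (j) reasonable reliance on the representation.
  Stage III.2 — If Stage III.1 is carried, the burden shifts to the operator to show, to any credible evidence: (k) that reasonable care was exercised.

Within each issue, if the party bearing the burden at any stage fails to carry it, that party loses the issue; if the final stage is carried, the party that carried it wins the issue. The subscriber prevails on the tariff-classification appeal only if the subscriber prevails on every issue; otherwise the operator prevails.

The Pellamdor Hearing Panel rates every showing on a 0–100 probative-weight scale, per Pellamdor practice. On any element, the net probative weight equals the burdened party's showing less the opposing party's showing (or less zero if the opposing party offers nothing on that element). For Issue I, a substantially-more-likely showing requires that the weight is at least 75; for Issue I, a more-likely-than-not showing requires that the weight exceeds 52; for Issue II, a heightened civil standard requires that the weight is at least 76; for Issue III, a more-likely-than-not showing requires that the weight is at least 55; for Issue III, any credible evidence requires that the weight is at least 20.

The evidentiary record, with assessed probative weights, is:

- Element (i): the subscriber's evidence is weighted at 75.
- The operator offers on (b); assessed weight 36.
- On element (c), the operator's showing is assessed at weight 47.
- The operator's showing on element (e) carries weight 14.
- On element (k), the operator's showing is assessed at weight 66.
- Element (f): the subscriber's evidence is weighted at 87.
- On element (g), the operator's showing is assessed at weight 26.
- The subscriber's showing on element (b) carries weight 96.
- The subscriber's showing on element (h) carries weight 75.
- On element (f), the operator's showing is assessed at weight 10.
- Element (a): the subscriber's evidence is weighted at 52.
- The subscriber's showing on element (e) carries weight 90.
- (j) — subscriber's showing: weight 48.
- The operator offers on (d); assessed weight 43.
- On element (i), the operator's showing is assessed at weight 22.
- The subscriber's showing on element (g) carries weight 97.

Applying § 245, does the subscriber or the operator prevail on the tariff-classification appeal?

— Issue I —
Stage I.1 — burden on subscriber; standard: a more-likely-than-not showing (weight exceeds 52).
    (a): 52 ≤ 52 [not met]
    (b): 96 − 36 = 60 > 52 [met]
  Stage I.1 not carried; the subscriber fails its burden.
The operator prevails on this issue.
— Issue II —
Stage II.1 — burden on subscriber; standard: a heightened civil standard (weight is at least 76).
    (e): 90 − 14 = 76 ≥ 76 [met]
    (f): 87 − 10 = 77 ≥ 76 [met]
  Stage II.1 carried; the burden remains with the subscriber.
Stage II.2 — burden on subscriber; standard: a heightened civil standard (weight is at least 76).
    (g): 97 − 26 = 71 < 76 [not met]
    (h): 75 < 76 [not met]
  Not every element is met, so the subscriber fails to carry Stage II.2.
The analysis ends at Stage II.2; the operator prevails on this issue.
— Issue III —
Stage III.1 — burden on subscriber; standard: a more-likely-than-not showing (weight is at least 55).
    (i): 75 − 22 = 53 < 55 [not met]
    (j): 48 < 55 [not met]
  Not every element is met, so the subscriber fails to carry Stage III.1.
The analysis ends at Stage III.1; the operator prevails on this issue.
Per-issue: Issue I → operator; Issue II → operator; Issue III → operator. The subscriber must prevail on every issue; overall, the operator prevails.

operator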